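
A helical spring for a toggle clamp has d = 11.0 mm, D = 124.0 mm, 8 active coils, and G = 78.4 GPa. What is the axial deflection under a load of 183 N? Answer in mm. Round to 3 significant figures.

19.5 mm

k = Gd⁴/(8D³N_a) = (78.4×10³)(11.0⁴)/(8·124.0³·8) = 9.4068 N/mm
δ = F/k = 183 / 9.4068 = 19.454 mm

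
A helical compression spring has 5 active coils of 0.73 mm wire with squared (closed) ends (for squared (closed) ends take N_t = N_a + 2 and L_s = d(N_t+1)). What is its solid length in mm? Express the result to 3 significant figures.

squared (closed) ends: N_t = N_a + 2 = 5 + 2 = 7
L_s = d·(N_t+1) = 0.73 × 8 = 5.84 mm

5.84 mm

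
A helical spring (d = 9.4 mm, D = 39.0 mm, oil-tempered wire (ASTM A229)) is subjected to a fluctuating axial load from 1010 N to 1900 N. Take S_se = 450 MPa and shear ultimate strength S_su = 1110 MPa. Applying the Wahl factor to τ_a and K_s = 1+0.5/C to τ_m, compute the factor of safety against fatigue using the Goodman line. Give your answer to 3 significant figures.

2.95

C = D/d = 39.0/9.4 = 4.1489; K_W = (4C−1)/(4C−4)+0.615/C = 1.3864; K_s = 1+0.5/C = 1.1205
F_a = (F_max−F_min)/2 = 445 N; F_m = (F_max+F_min)/2 = 1455 N
τ_a = K_W·8F_aD/(πd³) = 1.3864 × 53.209 = 73.769 MPa
τ_m = K_s·8F_mD/(πd³) = 1.1205 × 173.97 = 194.94 MPa
Goodman: 1/n_f = τ_a/S_se + τ_m/S_su = 73.769/450 + 194.94/1110 = 0.16393 + 0.17562 = 0.33955
n_f = 1/0.33955 = 2.945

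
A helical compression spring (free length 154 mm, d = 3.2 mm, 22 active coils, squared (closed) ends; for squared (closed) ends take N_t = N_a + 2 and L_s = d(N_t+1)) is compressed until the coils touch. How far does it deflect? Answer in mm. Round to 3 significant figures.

74.0 mm

N_t = 24; L_s = 3.2·25 = 80 mm
δ_solid = L₀ − L_s = 154 − 80 = 74 mm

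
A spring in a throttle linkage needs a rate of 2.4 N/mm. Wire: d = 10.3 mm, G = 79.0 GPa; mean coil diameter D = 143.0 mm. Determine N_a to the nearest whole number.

16

N_a = Gd⁴/(8D³k) = (79.0×10³ × 10.3⁴)/(8 × 143.0³ × 2.4)
    = 8.89152e+08 / 5.61448e+07 = 15.84 → 16 coils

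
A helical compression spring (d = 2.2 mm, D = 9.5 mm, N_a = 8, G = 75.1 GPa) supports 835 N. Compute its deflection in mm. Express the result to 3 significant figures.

k = Gd⁴/(8D³N_a) = (75.1×10³)(2.2⁴)/(8·9.5³·8) = 32.061 N/mm
δ = F/k = 835 / 32.061 = 26.044 mm

26.0 mm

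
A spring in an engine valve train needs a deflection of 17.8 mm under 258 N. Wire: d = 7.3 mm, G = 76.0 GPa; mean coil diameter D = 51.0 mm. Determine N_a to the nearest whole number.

14

Required rate k = F/δ = 258/17.8 = 14.494 N/mm
N_a = Gd⁴/(8D³k) = (76.0×10³ × 7.3⁴)/(8 × 51.0³ × 14.494)
    = 2.15827e+08 / 1.53816e+07 = 14.03 → 14 coils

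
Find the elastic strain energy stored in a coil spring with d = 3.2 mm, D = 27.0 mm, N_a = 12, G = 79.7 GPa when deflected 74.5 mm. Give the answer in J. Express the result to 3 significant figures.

12.3 J

k = Gd⁴/(8D³N_a) = (79.7×10³)(3.2⁴)/(8·27.0³·12) = 4.4228 N/mm
U = ½kδ² = 0.5 × 4.4228 × 74.5² = 12274 N·mm = 12.274 J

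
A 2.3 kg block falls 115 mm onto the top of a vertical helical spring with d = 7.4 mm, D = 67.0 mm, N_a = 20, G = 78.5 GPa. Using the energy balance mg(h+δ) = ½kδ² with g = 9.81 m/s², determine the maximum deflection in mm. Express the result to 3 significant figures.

37.5 mm

k = Gd⁴/(8D³N_a) = (78.5×10³)(7.4⁴)/(8·67.0³·20) = 4.8916 N/mm
W = mg = 2.3 × 9.81 = 22.563 N
½kδ² − Wδ − Wh = 0 → δ = (W + √(W² + 2kWh))/k
δ = (22.563 + √(509.09 + 25385))/4.8916 = (22.563 + 160.92)/4.8916 = 37.509 mm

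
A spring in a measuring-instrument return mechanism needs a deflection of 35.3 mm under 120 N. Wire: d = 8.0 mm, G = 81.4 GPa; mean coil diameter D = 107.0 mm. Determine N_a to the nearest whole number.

10

Required rate k = F/δ = 120/35.3 = 3.3994 N/mm
N_a = Gd⁴/(8D³k) = (81.4×10³ × 8.0⁴)/(8 × 107.0³ × 3.3994)
    = 3.33414e+08 / 3.33156e+07 = 10.01 → 10 coils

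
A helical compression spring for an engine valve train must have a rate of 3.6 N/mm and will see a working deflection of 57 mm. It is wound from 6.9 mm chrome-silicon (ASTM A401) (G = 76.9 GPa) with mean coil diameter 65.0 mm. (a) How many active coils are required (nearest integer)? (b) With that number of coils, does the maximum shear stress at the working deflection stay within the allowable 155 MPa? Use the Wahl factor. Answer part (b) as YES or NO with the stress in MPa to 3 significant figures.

N_a = Gd⁴/(8D³k) = (76.9×10³)(6.9⁴)/(8·65.0³·3.6) = 22.04 → N_a = 22
Actual rate k = Gd⁴/(8D³·22) = 3.6064 N/mm
Working load F = kδ = 3.6064·57 = 205.56 N
C = 65.0/6.9 = 9.4203; K_W = (4C−1)/(4C−4)+0.615/C = 1.1544
τ_max = K_W·8FD/(πd³) = 1.1544·103.57 = 119.56 MPa
τ_max ≤ 155 MPa → acceptable

(a) 22 coils; (b) YES, τ_max = 120 MPa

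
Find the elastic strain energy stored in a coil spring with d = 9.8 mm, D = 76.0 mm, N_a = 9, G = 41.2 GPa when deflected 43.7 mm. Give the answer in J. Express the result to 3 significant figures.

11.5 J

k = Gd⁴/(8D³N_a) = (41.2×10³)(9.8⁴)/(8·76.0³·9) = 12.023 N/mm
U = ½kδ² = 0.5 × 12.023 × 43.7² = 11481 N·mm = 11.481 J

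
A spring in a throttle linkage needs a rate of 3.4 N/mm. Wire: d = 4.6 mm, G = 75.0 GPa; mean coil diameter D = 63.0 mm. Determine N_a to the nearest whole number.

5

N_a = Gd⁴/(8D³k) = (75.0×10³ × 4.6⁴)/(8 × 63.0³ × 3.4)
    = 3.35809e+07 / 6.80128e+06 = 4.937 → 5 coils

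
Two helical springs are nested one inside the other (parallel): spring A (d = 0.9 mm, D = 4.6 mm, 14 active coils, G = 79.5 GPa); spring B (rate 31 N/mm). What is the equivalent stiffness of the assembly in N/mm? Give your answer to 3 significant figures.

35.8 N/mm

k_A = Gd⁴/(8D³N_a) = (79.5×10³)(0.9⁴)/(8·4.6³·14) = 4.7846 N/mm
Parallel: k_eq = 4.7846 + 31 = 35.785 N/mm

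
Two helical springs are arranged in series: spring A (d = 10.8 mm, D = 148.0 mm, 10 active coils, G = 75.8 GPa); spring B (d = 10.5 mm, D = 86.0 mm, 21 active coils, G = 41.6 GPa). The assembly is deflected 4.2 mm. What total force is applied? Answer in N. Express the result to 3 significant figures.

k_A = Gd⁴/(8D³N_a) = (75.8×10³)(10.8⁴)/(8·148.0³·10) = 3.9764 N/mm
k_B = Gd⁴/(8D³N_a) = (41.6×10³)(10.5⁴)/(8·86.0³·21) = 4.732 N/mm
Series: 1/k_eq = 1/3.9764 + 1/4.732 = 0.46281; k_eq = 2.1607 N/mm
F = k_eq·δ = 2.1607·4.2 = 9.075 N

9.07 N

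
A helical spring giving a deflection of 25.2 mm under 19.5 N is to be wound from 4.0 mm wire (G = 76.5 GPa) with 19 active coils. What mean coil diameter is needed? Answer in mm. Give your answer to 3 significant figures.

55.0 mm

Required rate k = F/δ = 19.5/25.2 = 0.77381 N/mm
D = (Gd⁴/(8N_a·k))^(1/3) = (76.5×10³·4.0⁴/(8·19·0.77381))^(1/3)
  = (166504)^(1/3) = 55.0142 mm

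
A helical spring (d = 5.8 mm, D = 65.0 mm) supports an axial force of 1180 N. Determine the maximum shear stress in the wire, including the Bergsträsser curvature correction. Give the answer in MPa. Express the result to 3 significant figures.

Spring index C = D/d = 65.0/5.8 = 11.2069
K_B = (4C+2)/(4C−3) = 46.828/41.828 = 1.1195
τ₀ = 8FD/(πd³) = 8·1180·65.0/(π·5.8³) = 613600/612.96 = 1001 MPa
τ_max = K·τ₀ = 1.1195 × 1001 = 1120.7 MPa

1120 MPa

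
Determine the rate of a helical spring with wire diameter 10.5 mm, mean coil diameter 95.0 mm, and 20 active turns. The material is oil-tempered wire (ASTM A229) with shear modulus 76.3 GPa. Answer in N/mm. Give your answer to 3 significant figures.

k = Gd⁴/(8D³N_a) = (76.3×10³ × 10.5⁴) / (8 × 95.0³ × 20)
  = 9.27431e+08 / 1.3718e+08 = 6.7607 N/mm

6.76 N/mm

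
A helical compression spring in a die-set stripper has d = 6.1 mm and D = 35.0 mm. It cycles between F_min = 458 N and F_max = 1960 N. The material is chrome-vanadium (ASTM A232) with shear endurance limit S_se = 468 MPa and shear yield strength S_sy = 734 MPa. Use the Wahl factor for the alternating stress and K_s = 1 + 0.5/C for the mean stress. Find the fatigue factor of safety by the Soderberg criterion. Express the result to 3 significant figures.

0.666

C = D/d = 35.0/6.1 = 5.7377; K_W = (4C−1)/(4C−4)+0.615/C = 1.2655; K_s = 1+0.5/C = 1.0871
F_a = (F_max−F_min)/2 = 751 N; F_m = (F_max+F_min)/2 = 1209 N
τ_a = K_W·8F_aD/(πd³) = 1.2655 × 294.89 = 373.18 MPa
τ_m = K_s·8F_mD/(πd³) = 1.0871 × 474.73 = 516.1 MPa
Soderberg: 1/n_f = τ_a/S_se + τ_m/S_sy = 373.18/468 + 516.1/734 = 0.79739 + 0.70313 = 1.5005
n_f = 1/1.5005 = 0.6664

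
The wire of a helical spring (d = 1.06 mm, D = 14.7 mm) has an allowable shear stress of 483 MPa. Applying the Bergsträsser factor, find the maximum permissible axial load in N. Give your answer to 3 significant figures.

14.0 N

C = D/d = 14.7/1.06 = 13.8679
K_B = (4C+2)/(4C−3) = 57.472/52.472 = 1.0953
τ_max = K·8FD/(πd³) → F_max = τ_allow·πd³/(8DK)
F_max = 483·π·1.06³/(8·14.7·1.0953) = 1807.2/128.81 = 14.031 N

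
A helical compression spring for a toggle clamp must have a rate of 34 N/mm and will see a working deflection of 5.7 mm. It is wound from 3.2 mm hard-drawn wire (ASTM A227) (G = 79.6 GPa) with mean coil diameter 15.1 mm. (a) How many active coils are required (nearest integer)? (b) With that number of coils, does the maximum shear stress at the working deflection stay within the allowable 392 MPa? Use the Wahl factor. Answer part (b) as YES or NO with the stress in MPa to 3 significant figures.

N_a = Gd⁴/(8D³k) = (79.6×10³)(3.2⁴)/(8·15.1³·34) = 8.913 → N_a = 9
Actual rate k = Gd⁴/(8D³·9) = 33.671 N/mm
Working load F = kδ = 33.671·5.7 = 191.92 N
C = 15.1/3.2 = 4.7188; K_W = (4C−1)/(4C−4)+0.615/C = 1.3320
τ_max = K_W·8FD/(πd³) = 1.3320·225.21 = 299.99 MPa
τ_max ≤ 392 MPa → acceptable

(a) 9 coils; (b) YES, τ_max = 300 MPa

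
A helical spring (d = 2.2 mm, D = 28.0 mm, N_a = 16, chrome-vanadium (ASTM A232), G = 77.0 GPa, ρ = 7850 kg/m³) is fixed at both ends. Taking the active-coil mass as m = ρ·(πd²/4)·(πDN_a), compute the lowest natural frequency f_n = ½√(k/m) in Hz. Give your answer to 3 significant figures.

61.8 Hz

k = Gd⁴/(8D³N_a) = (77.0×10³)(2.2⁴)/(8·28.0³·16) = 0.64194 N/mm = 641.94 N/m
Wire length L = πDN_a = π·28.0·16 = 1407.4 mm
m = ρ·(πd²/4)·L = 7850 × 3.8013×10⁻⁶ m² × 1.4074 m = 0.041998 kg
f_n = ½√(k/m) = 0.5·√(641.94/0.041998) = 0.5·√(15285) = 61.816 Hz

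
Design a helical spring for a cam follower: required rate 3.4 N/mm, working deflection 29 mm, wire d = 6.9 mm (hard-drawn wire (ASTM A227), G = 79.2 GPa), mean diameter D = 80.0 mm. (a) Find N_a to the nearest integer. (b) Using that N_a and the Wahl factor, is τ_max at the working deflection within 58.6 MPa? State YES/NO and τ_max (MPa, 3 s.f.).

(a) 13 coils; (b) NO, τ_max = 68.1 MPa

N_a = Gd⁴/(8D³k) = (79.2×10³)(6.9⁴)/(8·80.0³·3.4) = 12.89 → N_a = 13
Actual rate k = Gd⁴/(8D³·13) = 3.3715 N/mm
Working load F = kδ = 3.3715·29 = 97.772 N
C = 80.0/6.9 = 11.5942; K_W = (4C−1)/(4C−4)+0.615/C = 1.1238
τ_max = K_W·8FD/(πd³) = 1.1238·60.632 = 68.14 MPa
τ_max > 58.6 MPa → exceeds allowable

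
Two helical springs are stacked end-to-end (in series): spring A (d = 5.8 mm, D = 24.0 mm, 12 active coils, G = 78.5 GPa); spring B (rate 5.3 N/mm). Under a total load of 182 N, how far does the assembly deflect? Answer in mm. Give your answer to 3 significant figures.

37.1 mm

k_A = Gd⁴/(8D³N_a) = (78.5×10³)(5.8⁴)/(8·24.0³·12) = 66.939 N/mm
Series: 1/k_eq = 1/66.939 + 1/5.3 = 0.20362; k_eq = 4.9111 N/mm
δ = F/k_eq = 182/4.9111 = 37.059 mm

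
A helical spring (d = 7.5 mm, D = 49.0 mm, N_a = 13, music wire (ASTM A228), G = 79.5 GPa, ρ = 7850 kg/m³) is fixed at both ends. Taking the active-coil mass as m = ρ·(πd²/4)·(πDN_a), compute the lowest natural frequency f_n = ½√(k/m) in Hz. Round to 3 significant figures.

86.1 Hz

k = Gd⁴/(8D³N_a) = (79.5×10³)(7.5⁴)/(8·49.0³·13) = 20.558 N/mm = 20558 N/m
Wire length L = πDN_a = π·49.0·13 = 2001.2 mm
m = ρ·(πd²/4)·L = 7850 × 44.179×10⁻⁶ m² × 2.0012 m = 0.69402 kg
f_n = ½√(k/m) = 0.5·√(20558/0.69402) = 0.5·√(29622) = 86.056 Hz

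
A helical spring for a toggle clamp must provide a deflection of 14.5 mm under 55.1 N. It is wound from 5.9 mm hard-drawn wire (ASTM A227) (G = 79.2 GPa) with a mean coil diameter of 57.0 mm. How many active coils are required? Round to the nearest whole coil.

Required rate k = F/δ = 55.1/14.5 = 3.8 N/mm
N_a = Gd⁴/(8D³k) = (79.2×10³ × 5.9⁴)/(8 × 57.0³ × 3.8)
    = 9.59695e+07 / 5.62987e+06 = 17.05 → 17 coils

17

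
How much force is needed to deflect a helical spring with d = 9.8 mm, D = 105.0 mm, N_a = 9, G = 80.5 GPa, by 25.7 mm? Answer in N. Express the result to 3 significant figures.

229 N

k = Gd⁴/(8D³N_a) = (80.5×10³)(9.8⁴)/(8·105.0³·9) = 8.9084 N/mm
F = k·δ = 8.9084 × 25.7 = 228.95 N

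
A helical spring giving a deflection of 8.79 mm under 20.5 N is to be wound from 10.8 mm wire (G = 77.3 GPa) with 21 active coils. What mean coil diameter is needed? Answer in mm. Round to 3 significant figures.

139 mm

Required rate k = F/δ = 20.5/8.79 = 2.3322 N/mm
D = (Gd⁴/(8N_a·k))^(1/3) = (77.3×10³·10.8⁴/(8·21·2.3322))^(1/3)
  = (2.68411e+06)^(1/3) = 138.9740 mm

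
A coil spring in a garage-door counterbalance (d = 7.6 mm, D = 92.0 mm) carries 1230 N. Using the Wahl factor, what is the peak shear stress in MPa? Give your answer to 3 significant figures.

734 MPa

Spring index C = D/d = 92.0/7.6 = 12.1053
K_W = (4C−1)/(4C−4) + 0.615/C = 47.421/44.421 + 0.0508 = 1.1183
τ₀ = 8FD/(πd³) = 8·1230·92.0/(π·7.6³) = 905280/1379.1 = 656.44 MPa
τ_max = K·τ₀ = 1.1183 × 656.44 = 734.12 MPa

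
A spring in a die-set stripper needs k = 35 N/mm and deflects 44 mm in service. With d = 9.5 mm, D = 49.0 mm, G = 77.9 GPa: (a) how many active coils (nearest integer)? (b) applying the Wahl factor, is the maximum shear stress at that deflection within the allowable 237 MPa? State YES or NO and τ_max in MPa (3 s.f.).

N_a = Gd⁴/(8D³k) = (77.9×10³)(9.5⁴)/(8·49.0³·35) = 19.26 → N_a = 19
Actual rate k = Gd⁴/(8D³·19) = 35.481 N/mm
Working load F = kδ = 35.481·44 = 1561.2 N
C = 49.0/9.5 = 5.1579; K_W = (4C−1)/(4C−4)+0.615/C = 1.2996
τ_max = K_W·8FD/(πd³) = 1.2996·227.21 = 295.28 MPa
τ_max > 237 MPa → exceeds allowable

(a) 19 coils; (b) NO, τ_max = 295 MPa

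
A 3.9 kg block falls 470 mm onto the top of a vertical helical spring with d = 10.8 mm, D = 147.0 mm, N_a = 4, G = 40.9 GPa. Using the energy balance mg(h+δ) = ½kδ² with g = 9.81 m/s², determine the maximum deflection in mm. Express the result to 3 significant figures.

k = Gd⁴/(8D³N_a) = (40.9×10³)(10.8⁴)/(8·147.0³·4) = 5.4741 N/mm
W = mg = 3.9 × 9.81 = 38.259 N
½kδ² − Wδ − Wh = 0 → δ = (W + √(W² + 2kWh))/k
δ = (38.259 + √(1463.8 + 196869))/5.4741 = (38.259 + 445.35)/5.4741 = 88.343 mm

88.3 mm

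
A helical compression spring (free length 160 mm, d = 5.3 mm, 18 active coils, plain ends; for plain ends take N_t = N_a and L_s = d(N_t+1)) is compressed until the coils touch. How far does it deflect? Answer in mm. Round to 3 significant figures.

59.3 mm

N_t = 18; L_s = 5.3·19 = 100.7 mm
δ_solid = L₀ − L_s = 160 − 100.7 = 59.3 mm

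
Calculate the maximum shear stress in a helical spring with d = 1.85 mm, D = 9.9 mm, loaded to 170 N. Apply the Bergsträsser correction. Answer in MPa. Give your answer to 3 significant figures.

Spring index C = D/d = 9.9/1.85 = 5.3514
K_B = (4C+2)/(4C−3) = 23.405/18.405 = 1.2717
τ₀ = 8FD/(πd³) = 8·170·9.9/(π·1.85³) = 13464/19.891 = 676.88 MPa
τ_max = K·τ₀ = 1.2717 × 676.88 = 860.76 MPa

861 MPa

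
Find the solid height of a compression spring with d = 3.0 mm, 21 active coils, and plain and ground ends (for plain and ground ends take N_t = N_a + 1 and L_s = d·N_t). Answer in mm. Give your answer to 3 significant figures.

66.0 mm

plain and ground ends: N_t = N_a + 1 = 21 + 1 = 22
L_s = d·N_t = 3.0 × 22 = 66 mm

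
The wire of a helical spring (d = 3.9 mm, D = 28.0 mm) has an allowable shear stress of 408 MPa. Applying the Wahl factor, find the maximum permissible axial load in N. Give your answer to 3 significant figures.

C = D/d = 28.0/3.9 = 7.1795
K_W = (4C−1)/(4C−4) + 0.615/C = 27.718/24.718 + 0.0857 = 1.2070
τ_max = K·8FD/(πd³) → F_max = τ_allow·πd³/(8DK)
F_max = 408·π·3.9³/(8·28.0·1.2070) = 76033/270.37 = 281.21 N

281 N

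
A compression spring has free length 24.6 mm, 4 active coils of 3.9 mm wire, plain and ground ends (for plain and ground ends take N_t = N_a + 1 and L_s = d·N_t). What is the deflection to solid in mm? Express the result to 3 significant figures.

5.10 mm

N_t = 5; L_s = 3.9·5 = 19.5 mm
δ_solid = L₀ − L_s = 24.6 − 19.5 = 5.1 mm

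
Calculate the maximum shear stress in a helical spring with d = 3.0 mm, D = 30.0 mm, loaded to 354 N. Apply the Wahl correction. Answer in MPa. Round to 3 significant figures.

1150 MPa

Spring index C = D/d = 30.0/3.0 = 10.0000
K_W = (4C−1)/(4C−4) + 0.615/C = 39.000/36.000 + 0.0615 = 1.1448
τ₀ = 8FD/(πd³) = 8·354·30.0/(π·3.0³) = 84960/84.823 = 1001.6 MPa
τ_max = K·τ₀ = 1.1448 × 1001.6 = 1146.7 MPa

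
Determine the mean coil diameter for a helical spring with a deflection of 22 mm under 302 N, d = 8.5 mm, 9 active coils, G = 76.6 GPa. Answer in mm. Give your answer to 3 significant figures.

Required rate k = F/δ = 302/22 = 13.727 N/mm
D = (Gd⁴/(8N_a·k))^(1/3) = (76.6×10³·8.5⁴/(8·9·13.727))^(1/3)
  = (404564)^(1/3) = 73.9598 mm

74.0 mm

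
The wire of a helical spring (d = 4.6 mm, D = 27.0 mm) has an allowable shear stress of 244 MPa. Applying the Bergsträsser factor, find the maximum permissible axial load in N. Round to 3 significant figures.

278 N

C = D/d = 27.0/4.6 = 5.8696
K_B = (4C+2)/(4C−3) = 25.478/20.478 = 1.2442
τ_max = K·8FD/(πd³) → F_max = τ_allow·πd³/(8DK)
F_max = 244·π·4.6³/(8·27.0·1.2442) = 74613/268.74 = 277.64 N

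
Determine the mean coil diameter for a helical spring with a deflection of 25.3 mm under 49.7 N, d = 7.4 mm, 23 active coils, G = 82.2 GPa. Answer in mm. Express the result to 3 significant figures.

88.0 mm

Required rate k = F/δ = 49.7/25.3 = 1.9644 N/mm
D = (Gd⁴/(8N_a·k))^(1/3) = (82.2×10³·7.4⁴/(8·23·1.9644))^(1/3)
  = (681938)^(1/3) = 88.0201 mm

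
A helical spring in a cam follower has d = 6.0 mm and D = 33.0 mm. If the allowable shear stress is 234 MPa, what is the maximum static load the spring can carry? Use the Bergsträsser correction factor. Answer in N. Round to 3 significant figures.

C = D/d = 33.0/6.0 = 5.5000
K_B = (4C+2)/(4C−3) = 24.000/19.000 = 1.2632
τ_max = K·8FD/(πd³) → F_max = τ_allow·πd³/(8DK)
F_max = 234·π·6.0³/(8·33.0·1.2632) = 1.5879e+05/333.47 = 476.17 N

476 N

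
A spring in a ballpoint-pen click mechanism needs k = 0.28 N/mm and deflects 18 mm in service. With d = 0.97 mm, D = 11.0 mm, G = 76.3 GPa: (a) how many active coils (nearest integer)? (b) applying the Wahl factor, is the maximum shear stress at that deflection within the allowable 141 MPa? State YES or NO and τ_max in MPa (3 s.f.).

N_a = Gd⁴/(8D³k) = (76.3×10³)(0.97⁴)/(8·11.0³·0.28) = 22.66 → N_a = 23
Actual rate k = Gd⁴/(8D³·23) = 0.27581 N/mm
Working load F = kδ = 0.27581·18 = 4.9646 N
C = 11.0/0.97 = 11.3402; K_W = (4C−1)/(4C−4)+0.615/C = 1.1268
τ_max = K_W·8FD/(πd³) = 1.1268·152.37 = 171.69 MPa
τ_max > 141 MPa → exceeds allowable

(a) 23 coils; (b) NO, τ_max = 172 MPa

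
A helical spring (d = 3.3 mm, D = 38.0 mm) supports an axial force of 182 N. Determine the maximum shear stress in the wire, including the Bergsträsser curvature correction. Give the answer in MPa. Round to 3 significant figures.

547 MPa

Spring index C = D/d = 38.0/3.3 = 11.5152
K_B = (4C+2)/(4C−3) = 48.061/43.061 = 1.1161
τ₀ = 8FD/(πd³) = 8·182·38.0/(π·3.3³) = 55328/112.9 = 490.06 MPa
τ_max = K·τ₀ = 1.1161 × 490.06 = 546.97 MPa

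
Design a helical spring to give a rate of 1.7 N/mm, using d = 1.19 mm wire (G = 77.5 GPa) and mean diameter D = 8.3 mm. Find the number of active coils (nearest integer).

20

N_a = Gd⁴/(8D³k) = (77.5×10³ × 1.19⁴)/(8 × 8.3³ × 1.7)
    = 155414 / 7776.3 = 19.99 → 20 coils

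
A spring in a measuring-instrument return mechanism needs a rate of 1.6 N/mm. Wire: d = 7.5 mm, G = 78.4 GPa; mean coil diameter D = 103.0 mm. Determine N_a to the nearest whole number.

N_a = Gd⁴/(8D³k) = (78.4×10³ × 7.5⁴)/(8 × 103.0³ × 1.6)
    = 2.48062e+08 / 1.39869e+07 = 17.74 → 18 coils

18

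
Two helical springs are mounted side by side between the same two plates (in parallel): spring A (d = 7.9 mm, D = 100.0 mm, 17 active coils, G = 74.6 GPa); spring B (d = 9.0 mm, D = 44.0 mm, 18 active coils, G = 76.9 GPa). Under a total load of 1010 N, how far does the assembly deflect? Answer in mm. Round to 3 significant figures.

k_A = Gd⁴/(8D³N_a) = (74.6×10³)(7.9⁴)/(8·100.0³·17) = 2.1365 N/mm
k_B = Gd⁴/(8D³N_a) = (76.9×10³)(9.0⁴)/(8·44.0³·18) = 41.132 N/mm
Parallel: k_eq = 2.1365 + 41.132 = 43.268 N/mm
δ = F/k_eq = 1010/43.268 = 23.343 mm

23.3 mm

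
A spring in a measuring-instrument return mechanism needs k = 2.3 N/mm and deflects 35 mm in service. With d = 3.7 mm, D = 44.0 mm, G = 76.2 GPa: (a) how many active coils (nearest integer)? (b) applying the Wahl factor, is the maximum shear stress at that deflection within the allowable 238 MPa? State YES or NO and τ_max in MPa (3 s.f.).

(a) 9 coils; (b) YES, τ_max = 202 MPa

N_a = Gd⁴/(8D³k) = (76.2×10³)(3.7⁴)/(8·44.0³·2.3) = 9.111 → N_a = 9
Actual rate k = Gd⁴/(8D³·9) = 2.3285 N/mm
Working load F = kδ = 2.3285·35 = 81.497 N
C = 44.0/3.7 = 11.8919; K_W = (4C−1)/(4C−4)+0.615/C = 1.1206
τ_max = K_W·8FD/(πd³) = 1.1206·180.27 = 202.01 MPa
τ_max ≤ 238 MPa → acceptable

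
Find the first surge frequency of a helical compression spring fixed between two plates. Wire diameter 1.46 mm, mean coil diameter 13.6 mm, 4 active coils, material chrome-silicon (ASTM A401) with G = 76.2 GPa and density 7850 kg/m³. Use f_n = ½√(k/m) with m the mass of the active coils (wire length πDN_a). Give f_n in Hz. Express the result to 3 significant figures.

692 Hz

k = Gd⁴/(8D³N_a) = (76.2×10³)(1.46⁴)/(8·13.6³·4) = 4.3013 N/mm = 4301.3 N/m
Wire length L = πDN_a = π·13.6·4 = 170.9 mm
m = ρ·(πd²/4)·L = 7850 × 1.6742×10⁻⁶ m² × 0.1709 m = 0.002246 kg
f_n = ½√(k/m) = 0.5·√(4301.3/0.002246) = 0.5·√(1.9151e+06) = 691.93 Hz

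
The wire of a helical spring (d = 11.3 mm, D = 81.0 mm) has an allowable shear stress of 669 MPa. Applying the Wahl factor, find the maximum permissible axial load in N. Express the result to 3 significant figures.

3880 N

C = D/d = 81.0/11.3 = 7.1681
K_W = (4C−1)/(4C−4) + 0.615/C = 27.673/24.673 + 0.0858 = 1.2074
τ_max = K·8FD/(πd³) → F_max = τ_allow·πd³/(8DK)
F_max = 669·π·11.3³/(8·81.0·1.2074) = 3.0326e+06/782.39 = 3876 N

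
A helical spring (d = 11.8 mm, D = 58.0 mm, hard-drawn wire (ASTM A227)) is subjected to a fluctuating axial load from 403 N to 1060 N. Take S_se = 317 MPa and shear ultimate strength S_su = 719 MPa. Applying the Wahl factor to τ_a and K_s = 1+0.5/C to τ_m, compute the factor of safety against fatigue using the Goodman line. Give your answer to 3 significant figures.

C = D/d = 58.0/11.8 = 4.9153; K_W = (4C−1)/(4C−4)+0.615/C = 1.3167; K_s = 1+0.5/C = 1.1017
F_a = (F_max−F_min)/2 = 328.5 N; F_m = (F_max+F_min)/2 = 731.5 N
τ_a = K_W·8F_aD/(πd³) = 1.3167 × 29.53 = 38.881 MPa
τ_m = K_s·8F_mD/(πd³) = 1.1017 × 65.756 = 72.445 MPa
Goodman: 1/n_f = τ_a/S_se + τ_m/S_su = 38.881/317 + 72.445/719 = 0.12265 + 0.10076 = 0.22341
n_f = 1/0.22341 = 4.476

4.48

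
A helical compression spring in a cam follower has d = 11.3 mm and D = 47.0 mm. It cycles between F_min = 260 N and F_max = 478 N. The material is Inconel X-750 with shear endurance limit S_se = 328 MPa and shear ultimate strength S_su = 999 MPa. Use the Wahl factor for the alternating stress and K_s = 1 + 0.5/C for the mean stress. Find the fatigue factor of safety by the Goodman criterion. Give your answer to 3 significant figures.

13.8

C = D/d = 47.0/11.3 = 4.1593; K_W = (4C−1)/(4C−4)+0.615/C = 1.3853; K_s = 1+0.5/C = 1.1202
F_a = (F_max−F_min)/2 = 109 N; F_m = (F_max+F_min)/2 = 369 N
τ_a = K_W·8F_aD/(πd³) = 1.3853 × 9.0413 = 12.524 MPa
τ_m = K_s·8F_mD/(πd³) = 1.1202 × 30.608 = 34.287 MPa
Goodman: 1/n_f = τ_a/S_se + τ_m/S_su = 12.524/328 + 34.287/999 = 0.03818 + 0.03432 = 0.072506
n_f = 1/0.072506 = 13.79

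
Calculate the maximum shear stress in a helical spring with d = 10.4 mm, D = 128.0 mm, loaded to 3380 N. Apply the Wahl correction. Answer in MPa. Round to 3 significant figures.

1090 MPa

Spring index C = D/d = 128.0/10.4 = 12.3077
K_W = (4C−1)/(4C−4) + 0.615/C = 48.231/45.231 + 0.0500 = 1.1163
τ₀ = 8FD/(πd³) = 8·3380·128.0/(π·10.4³) = 3.46112e+06/3533.9 = 979.42 MPa
τ_max = K·τ₀ = 1.1163 × 979.42 = 1093.3 MPa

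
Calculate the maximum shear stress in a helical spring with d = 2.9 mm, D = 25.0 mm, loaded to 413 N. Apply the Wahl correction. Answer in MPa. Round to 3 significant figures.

Spring index C = D/d = 25.0/2.9 = 8.6207
K_W = (4C−1)/(4C−4) + 0.615/C = 33.483/30.483 + 0.0713 = 1.1698
τ₀ = 8FD/(πd³) = 8·413·25.0/(π·2.9³) = 82600/76.62 = 1078 MPa
τ_max = K·τ₀ = 1.1698 × 1078 = 1261 MPa

1260 MPa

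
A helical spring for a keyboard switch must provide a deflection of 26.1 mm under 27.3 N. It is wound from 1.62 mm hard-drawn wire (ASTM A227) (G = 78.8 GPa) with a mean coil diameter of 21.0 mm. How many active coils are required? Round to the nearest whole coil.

Required rate k = F/δ = 27.3/26.1 = 1.046 N/mm
N_a = Gd⁴/(8D³k) = (78.8×10³ × 1.62⁴)/(8 × 21.0³ × 1.046)
    = 542733 / 77494.3 = 7.004 → 7 coils

7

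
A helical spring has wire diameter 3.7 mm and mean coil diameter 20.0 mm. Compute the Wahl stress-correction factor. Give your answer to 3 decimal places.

1.284

C = D/d = 20.0/3.7 = 5.4054
K_W = (4C−1)/(4C−4) + 0.615/C = 20.622/17.622 + 0.1138 = 1.2840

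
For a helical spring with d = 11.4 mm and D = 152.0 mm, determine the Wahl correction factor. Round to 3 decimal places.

1.107

C = D/d = 152.0/11.4 = 13.3333
K_W = (4C−1)/(4C−4) + 0.615/C = 52.333/49.333 + 0.0461 = 1.1069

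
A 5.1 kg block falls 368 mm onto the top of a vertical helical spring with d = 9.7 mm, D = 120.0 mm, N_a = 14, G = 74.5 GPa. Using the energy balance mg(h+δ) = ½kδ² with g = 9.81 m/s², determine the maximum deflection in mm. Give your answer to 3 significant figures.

120 mm

k = Gd⁴/(8D³N_a) = (74.5×10³)(9.7⁴)/(8·120.0³·14) = 3.4079 N/mm
W = mg = 5.1 × 9.81 = 50.031 N
½kδ² − Wδ − Wh = 0 → δ = (W + √(W² + 2kWh))/k
δ = (50.031 + √(2503.1 + 125487))/3.4079 = (50.031 + 357.76)/3.4079 = 119.66 mm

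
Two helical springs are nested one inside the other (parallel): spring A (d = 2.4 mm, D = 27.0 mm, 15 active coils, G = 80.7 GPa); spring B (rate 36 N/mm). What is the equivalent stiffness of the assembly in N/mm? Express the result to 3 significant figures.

37.1 N/mm

k_A = Gd⁴/(8D³N_a) = (80.7×10³)(2.4⁴)/(8·27.0³·15) = 1.1336 N/mm
Parallel: k_eq = 1.1336 + 36 = 37.134 N/mm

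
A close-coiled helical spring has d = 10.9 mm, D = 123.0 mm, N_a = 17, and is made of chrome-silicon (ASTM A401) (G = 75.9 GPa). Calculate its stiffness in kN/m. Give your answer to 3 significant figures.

4.23 kN/m

k = Gd⁴/(8D³N_a) = (75.9×10³ × 10.9⁴) / (8 × 123.0³ × 17)
  = 1.07139e+09 / 2.53078e+08 = 4.2334 N/mm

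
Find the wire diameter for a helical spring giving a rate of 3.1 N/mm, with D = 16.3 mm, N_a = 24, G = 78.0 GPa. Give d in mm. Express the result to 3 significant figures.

2.40 mm

d = (8D³N_a·k / G)^(1/4) = (8·16.3³·24·3.1 / (78.0×10³))^0.25
  = (33.047)^0.25 = 2.3976 mm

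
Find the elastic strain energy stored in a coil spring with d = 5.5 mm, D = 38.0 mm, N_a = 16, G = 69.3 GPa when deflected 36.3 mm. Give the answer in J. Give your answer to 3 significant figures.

5.95 J

k = Gd⁴/(8D³N_a) = (69.3×10³)(5.5⁴)/(8·38.0³·16) = 9.0287 N/mm
U = ½kδ² = 0.5 × 9.0287 × 36.3² = 5948.5 N·mm = 5.9485 J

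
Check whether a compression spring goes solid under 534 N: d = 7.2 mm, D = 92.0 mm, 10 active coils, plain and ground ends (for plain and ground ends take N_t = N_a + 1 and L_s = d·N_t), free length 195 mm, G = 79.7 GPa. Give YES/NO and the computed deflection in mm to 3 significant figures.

YES, δ = 155 mm

k = Gd⁴/(8D³N_a) = (79.7×10³)(7.2⁴)/(8·92.0³·10) = 3.4382 N/mm
N_t = 11; L_s = 7.2·11 = 79.2 mm; δ_solid = L₀ − L_s = 195 − 79.2 = 115.8 mm
δ = F/k = 534/3.4382 = 155.31 mm
δ ≥ δ_solid → spring goes solid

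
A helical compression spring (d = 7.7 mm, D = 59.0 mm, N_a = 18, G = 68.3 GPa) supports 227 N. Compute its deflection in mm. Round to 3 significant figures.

28.0 mm

k = Gd⁴/(8D³N_a) = (68.3×10³)(7.7⁴)/(8·59.0³·18) = 8.1183 N/mm
δ = F/k = 227 / 8.1183 = 27.962 mm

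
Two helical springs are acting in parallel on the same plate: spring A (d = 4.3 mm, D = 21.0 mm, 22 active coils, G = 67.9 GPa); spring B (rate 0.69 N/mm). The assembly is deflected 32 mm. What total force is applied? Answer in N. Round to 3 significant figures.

478 N

k_A = Gd⁴/(8D³N_a) = (67.9×10³)(4.3⁴)/(8·21.0³·22) = 14.242 N/mm
Parallel: k_eq = 14.242 + 0.69 = 14.932 N/mm
F = k_eq·δ = 14.932·32 = 477.83 N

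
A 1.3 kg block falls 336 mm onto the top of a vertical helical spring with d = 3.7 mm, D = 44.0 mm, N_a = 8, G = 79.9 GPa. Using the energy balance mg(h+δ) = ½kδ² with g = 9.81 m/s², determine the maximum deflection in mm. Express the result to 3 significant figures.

k = Gd⁴/(8D³N_a) = (79.9×10³)(3.7⁴)/(8·44.0³·8) = 2.7467 N/mm
W = mg = 1.3 × 9.81 = 12.753 N
½kδ² − Wδ − Wh = 0 → δ = (W + √(W² + 2kWh))/k
δ = (12.753 + √(162.64 + 23539.5))/2.7467 = (12.753 + 153.96)/2.7467 = 60.693 mm

60.7 mm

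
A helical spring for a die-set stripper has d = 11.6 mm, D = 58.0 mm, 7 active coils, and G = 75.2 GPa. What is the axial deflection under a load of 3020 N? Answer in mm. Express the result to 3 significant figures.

k = Gd⁴/(8D³N_a) = (75.2×10³)(11.6⁴)/(8·58.0³·7) = 124.62 N/mm
δ = F/k = 3020 / 124.62 = 24.234 mm

24.2 mm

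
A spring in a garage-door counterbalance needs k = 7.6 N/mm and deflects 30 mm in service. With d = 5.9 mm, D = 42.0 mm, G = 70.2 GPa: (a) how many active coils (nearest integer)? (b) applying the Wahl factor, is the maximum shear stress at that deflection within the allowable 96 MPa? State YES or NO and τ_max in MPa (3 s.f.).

(a) 19 coils; (b) NO, τ_max = 143 MPa

N_a = Gd⁴/(8D³k) = (70.2×10³)(5.9⁴)/(8·42.0³·7.6) = 18.88 → N_a = 19
Actual rate k = Gd⁴/(8D³·19) = 7.5536 N/mm
Working load F = kδ = 7.5536·30 = 226.61 N
C = 42.0/5.9 = 7.1186; K_W = (4C−1)/(4C−4)+0.615/C = 1.2090
τ_max = K_W·8FD/(πd³) = 1.2090·118.01 = 142.67 MPa
τ_max > 96 MPa → exceeds allowable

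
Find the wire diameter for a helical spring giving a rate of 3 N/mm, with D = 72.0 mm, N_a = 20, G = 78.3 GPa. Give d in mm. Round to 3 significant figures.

d = (8D³N_a·k / G)^(1/4) = (8·72.0³·20·3 / (78.3×10³))^0.25
  = (2288.1)^0.25 = 6.9162 mm

6.92 mm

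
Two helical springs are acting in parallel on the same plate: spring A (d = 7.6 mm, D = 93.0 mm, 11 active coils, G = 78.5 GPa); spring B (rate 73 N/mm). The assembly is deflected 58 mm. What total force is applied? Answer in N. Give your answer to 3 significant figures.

k_A = Gd⁴/(8D³N_a) = (78.5×10³)(7.6⁴)/(8·93.0³·11) = 3.6999 N/mm
Parallel: k_eq = 3.6999 + 73 = 76.7 N/mm
F = k_eq·δ = 76.7·58 = 4448.6 N

4450 N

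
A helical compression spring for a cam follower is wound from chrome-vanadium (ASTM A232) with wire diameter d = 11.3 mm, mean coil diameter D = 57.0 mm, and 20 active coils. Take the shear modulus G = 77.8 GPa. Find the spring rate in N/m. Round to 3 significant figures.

k = Gd⁴/(8D³N_a) = (77.8×10³ × 11.3⁴) / (8 × 57.0³ × 20)
  = 1.26851e+09 / 2.96309e+07 = 42.81 N/mm = 42810 N/m

42800 N/m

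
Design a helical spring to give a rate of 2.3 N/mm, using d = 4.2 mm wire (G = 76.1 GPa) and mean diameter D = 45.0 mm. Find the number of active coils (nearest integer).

N_a = Gd⁴/(8D³k) = (76.1×10³ × 4.2⁴)/(8 × 45.0³ × 2.3)
    = 2.368e+07 / 1.6767e+06 = 14.12 → 14 coils

14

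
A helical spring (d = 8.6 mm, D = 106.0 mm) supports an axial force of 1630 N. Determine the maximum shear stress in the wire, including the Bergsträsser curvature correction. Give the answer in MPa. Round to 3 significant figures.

Spring index C = D/d = 106.0/8.6 = 12.3256
K_B = (4C+2)/(4C−3) = 51.302/46.302 = 1.1080
τ₀ = 8FD/(πd³) = 8·1630·106.0/(π·8.6³) = 1.38224e+06/1998.2 = 691.73 MPa
τ_max = K·τ₀ = 1.1080 × 691.73 = 766.43 MPa

766 MPa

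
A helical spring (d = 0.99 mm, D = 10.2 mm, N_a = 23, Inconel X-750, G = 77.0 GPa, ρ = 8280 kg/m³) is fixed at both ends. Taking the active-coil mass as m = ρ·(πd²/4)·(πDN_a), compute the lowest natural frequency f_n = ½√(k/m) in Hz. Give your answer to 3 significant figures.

k = Gd⁴/(8D³N_a) = (77.0×10³)(0.99⁴)/(8·10.2³·23) = 0.3788 N/mm = 378.8 N/m
Wire length L = πDN_a = π·10.2·23 = 737.02 mm
m = ρ·(πd²/4)·L = 8280 × 0.76977×10⁻⁶ m² × 0.73702 m = 0.0046975 kg
f_n = ½√(k/m) = 0.5·√(378.8/0.0046975) = 0.5·√(80639) = 141.98 Hz

142 Hz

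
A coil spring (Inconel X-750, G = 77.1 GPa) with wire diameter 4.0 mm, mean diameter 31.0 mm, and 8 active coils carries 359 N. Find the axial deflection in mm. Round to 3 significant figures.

34.7 mm

k = Gd⁴/(8D³N_a) = (77.1×10³)(4.0⁴)/(8·31.0³·8) = 10.352 N/mm
δ = F/k = 359 / 10.352 = 34.679 mm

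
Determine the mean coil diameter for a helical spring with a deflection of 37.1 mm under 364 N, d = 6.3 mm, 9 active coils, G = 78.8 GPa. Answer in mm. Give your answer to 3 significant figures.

56.0 mm

Required rate k = F/δ = 364/37.1 = 9.8113 N/mm
D = (Gd⁴/(8N_a·k))^(1/3) = (78.8×10³·6.3⁴/(8·9·9.8113))^(1/3)
  = (175723)^(1/3) = 56.0114 mm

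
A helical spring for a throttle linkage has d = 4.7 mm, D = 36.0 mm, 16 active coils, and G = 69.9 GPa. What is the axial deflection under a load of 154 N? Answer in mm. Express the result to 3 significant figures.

27.0 mm

k = Gd⁴/(8D³N_a) = (69.9×10³)(4.7⁴)/(8·36.0³·16) = 5.7115 N/mm
δ = F/k = 154 / 5.7115 = 26.963 mm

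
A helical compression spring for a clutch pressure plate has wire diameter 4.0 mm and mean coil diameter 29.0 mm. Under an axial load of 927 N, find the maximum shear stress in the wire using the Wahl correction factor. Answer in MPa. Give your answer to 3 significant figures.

1290 MPa

Spring index C = D/d = 29.0/4.0 = 7.2500
K_W = (4C−1)/(4C−4) + 0.615/C = 28.000/25.000 + 0.0848 = 1.2048
τ₀ = 8FD/(πd³) = 8·927·29.0/(π·4.0³) = 215064/201.06 = 1069.6 MPa
τ_max = K·τ₀ = 1.2048 × 1069.6 = 1288.7 MPa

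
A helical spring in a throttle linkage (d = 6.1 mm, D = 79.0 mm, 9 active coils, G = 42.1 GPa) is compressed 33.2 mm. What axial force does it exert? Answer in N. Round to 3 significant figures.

k = Gd⁴/(8D³N_a) = (42.1×10³)(6.1⁴)/(8·79.0³·9) = 1.6421 N/mm
F = k·δ = 1.6421 × 33.2 = 54.516 N

54.5 N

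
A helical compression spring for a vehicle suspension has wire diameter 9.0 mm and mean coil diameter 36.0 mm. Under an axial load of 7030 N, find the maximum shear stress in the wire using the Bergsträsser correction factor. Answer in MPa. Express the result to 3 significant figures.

Spring index C = D/d = 36.0/9.0 = 4.0000
K_B = (4C+2)/(4C−3) = 18.000/13.000 = 1.3846
τ₀ = 8FD/(πd³) = 8·7030·36.0/(π·9.0³) = 2.02464e+06/2290.2 = 884.04 MPa
τ_max = K·τ₀ = 1.3846 × 884.04 = 1224.1 MPa

1220 MPa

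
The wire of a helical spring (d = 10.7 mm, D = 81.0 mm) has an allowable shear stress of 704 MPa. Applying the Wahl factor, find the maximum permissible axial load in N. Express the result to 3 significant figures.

3500 N

C = D/d = 81.0/10.7 = 7.5701
K_W = (4C−1)/(4C−4) + 0.615/C = 29.280/26.280 + 0.0812 = 1.1954
τ_max = K·8FD/(πd³) → F_max = τ_allow·πd³/(8DK)
F_max = 704·π·10.7³/(8·81.0·1.1954) = 2.7094e+06/774.62 = 3497.7 N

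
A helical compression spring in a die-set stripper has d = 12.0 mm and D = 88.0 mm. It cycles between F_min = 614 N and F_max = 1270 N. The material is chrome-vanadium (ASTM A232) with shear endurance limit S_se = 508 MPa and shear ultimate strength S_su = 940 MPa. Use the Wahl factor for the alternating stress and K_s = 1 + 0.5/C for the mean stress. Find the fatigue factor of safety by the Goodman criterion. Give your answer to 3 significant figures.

C = D/d = 88.0/12.0 = 7.3333; K_W = (4C−1)/(4C−4)+0.615/C = 1.2023; K_s = 1+0.5/C = 1.0682
F_a = (F_max−F_min)/2 = 328 N; F_m = (F_max+F_min)/2 = 942 N
τ_a = K_W·8F_aD/(πd³) = 1.2023 × 42.536 = 51.14 MPa
τ_m = K_s·8F_mD/(πd³) = 1.0682 × 122.16 = 130.49 MPa
Goodman: 1/n_f = τ_a/S_se + τ_m/S_su = 51.14/508 + 130.49/940 = 0.10067 + 0.13882 = 0.23949
n_f = 1/0.23949 = 4.176

4.18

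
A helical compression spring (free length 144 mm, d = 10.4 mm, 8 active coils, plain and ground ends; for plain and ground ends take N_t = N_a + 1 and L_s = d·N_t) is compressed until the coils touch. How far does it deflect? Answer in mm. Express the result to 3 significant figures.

50.4 mm

N_t = 9; L_s = 10.4·9 = 93.6 mm
δ_solid = L₀ − L_s = 144 − 93.6 = 50.4 mm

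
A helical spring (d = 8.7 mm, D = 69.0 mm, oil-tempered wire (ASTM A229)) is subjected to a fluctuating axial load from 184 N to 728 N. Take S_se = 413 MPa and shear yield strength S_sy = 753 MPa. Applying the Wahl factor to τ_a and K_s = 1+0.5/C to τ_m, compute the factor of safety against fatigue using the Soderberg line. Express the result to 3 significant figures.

C = D/d = 69.0/8.7 = 7.9310; K_W = (4C−1)/(4C−4)+0.615/C = 1.1858; K_s = 1+0.5/C = 1.0630
F_a = (F_max−F_min)/2 = 272 N; F_m = (F_max+F_min)/2 = 456 N
τ_a = K_W·8F_aD/(πd³) = 1.1858 × 72.577 = 86.059 MPa
τ_m = K_s·8F_mD/(πd³) = 1.0630 × 121.67 = 129.34 MPa
Soderberg: 1/n_f = τ_a/S_se + τ_m/S_sy = 86.059/413 + 129.34/753 = 0.20837 + 0.17177 = 0.38015
n_f = 1/0.38015 = 2.631

2.63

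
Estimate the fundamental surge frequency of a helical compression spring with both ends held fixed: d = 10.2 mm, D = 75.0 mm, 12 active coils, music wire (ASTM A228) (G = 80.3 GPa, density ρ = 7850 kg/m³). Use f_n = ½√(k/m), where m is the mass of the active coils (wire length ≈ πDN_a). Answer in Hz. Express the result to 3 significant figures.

54.4 Hz

k = Gd⁴/(8D³N_a) = (80.3×10³)(10.2⁴)/(8·75.0³·12) = 21.462 N/mm = 21462 N/m
Wire length L = πDN_a = π·75.0·12 = 2827.4 mm
m = ρ·(πd²/4)·L = 7850 × 81.713×10⁻⁶ m² × 2.8274 m = 1.8136 kg
f_n = ½√(k/m) = 0.5·√(21462/1.8136) = 0.5·√(11833) = 54.391 Hz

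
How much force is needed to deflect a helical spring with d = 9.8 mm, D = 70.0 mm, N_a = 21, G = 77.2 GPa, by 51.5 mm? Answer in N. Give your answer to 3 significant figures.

636 N

k = Gd⁴/(8D³N_a) = (77.2×10³)(9.8⁴)/(8·70.0³·21) = 12.357 N/mm
F = k·δ = 12.357 × 51.5 = 636.39 N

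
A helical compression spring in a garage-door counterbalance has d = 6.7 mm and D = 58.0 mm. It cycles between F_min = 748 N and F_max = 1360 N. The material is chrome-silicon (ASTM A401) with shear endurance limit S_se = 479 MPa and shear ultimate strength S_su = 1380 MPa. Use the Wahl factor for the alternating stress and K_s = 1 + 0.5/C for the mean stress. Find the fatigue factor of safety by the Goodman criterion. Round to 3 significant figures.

C = D/d = 58.0/6.7 = 8.6567; K_W = (4C−1)/(4C−4)+0.615/C = 1.1690; K_s = 1+0.5/C = 1.0578
F_a = (F_max−F_min)/2 = 306 N; F_m = (F_max+F_min)/2 = 1054 N
τ_a = K_W·8F_aD/(πd³) = 1.1690 × 150.27 = 175.66 MPa
τ_m = K_s·8F_mD/(πd³) = 1.0578 × 517.59 = 547.48 MPa
Goodman: 1/n_f = τ_a/S_se + τ_m/S_su = 175.66/479 + 547.48/1380 = 0.36673 + 0.39673 = 0.76345
n_f = 1/0.76345 = 1.31

1.31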